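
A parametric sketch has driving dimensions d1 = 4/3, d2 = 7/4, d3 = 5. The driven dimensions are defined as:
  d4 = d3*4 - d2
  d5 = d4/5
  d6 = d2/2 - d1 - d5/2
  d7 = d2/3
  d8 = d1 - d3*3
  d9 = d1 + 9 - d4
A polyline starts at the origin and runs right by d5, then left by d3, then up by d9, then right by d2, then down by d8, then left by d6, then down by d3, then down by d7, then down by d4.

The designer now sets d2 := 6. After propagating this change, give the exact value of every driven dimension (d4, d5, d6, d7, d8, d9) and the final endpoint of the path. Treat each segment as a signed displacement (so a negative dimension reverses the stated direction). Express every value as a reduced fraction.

d4 = 14
d5 = 14/5
d6 = 4/15
d7 = 2
d8 = -41/3
d9 = -11/3
endpoint = (53/15, -11)

Apply edit: d2 := 6
  d4 = d3*4 - d2 = 14
  d5 = d4/5 = 14/5
  d6 = d2/2 - d1 - d5/2 = 4/15
  d7 = d2/3 = 2
  d8 = d1 - d3*3 = -41/3
  d9 = d1 + 9 - d4 = -11/3
Walk from origin (0, 0):
  seg 1: right by d5 = 14/5 → (14/5, 0)
  seg 2: left by d3 = 5 → (-11/5, 0)
  seg 3: up by d9 = -11/3 → (-11/5, -11/3)
  seg 4: right by d2 = 6 → (19/5, -11/3)
  seg 5: down by d8 = -41/3 → (19/5, 10)
  seg 6: left by d6 = 4/15 → (53/15, 10)
  seg 7: down by d3 = 5 → (53/15, 5)
  seg 8: down by d7 = 2 → (53/15, 3)
  seg 9: down by d4 = 14 → (53/15, -11)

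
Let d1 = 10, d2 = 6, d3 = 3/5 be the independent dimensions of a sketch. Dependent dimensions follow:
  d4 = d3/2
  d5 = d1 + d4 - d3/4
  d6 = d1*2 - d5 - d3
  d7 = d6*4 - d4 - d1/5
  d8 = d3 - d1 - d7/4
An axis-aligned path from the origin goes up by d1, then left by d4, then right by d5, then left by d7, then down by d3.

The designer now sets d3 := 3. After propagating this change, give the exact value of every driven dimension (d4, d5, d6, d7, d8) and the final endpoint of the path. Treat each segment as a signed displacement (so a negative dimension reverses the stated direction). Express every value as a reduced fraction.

Apply edit: d3 := 3
  d4 = d3/2 = 3/2
  d5 = d1 + d4 - d3/4 = 43/4
  d6 = d1*2 - d5 - d3 = 25/4
  d7 = d6*4 - d4 - d1/5 = 43/2
  d8 = d3 - d1 - d7/4 = -99/8
Walk from origin (0, 0):
  seg 1: up by d1 = 10 → (0, 10)
  seg 2: left by d4 = 3/2 → (-3/2, 10)
  seg 3: right by d5 = 43/4 → (37/4, 10)
  seg 4: left by d7 = 43/2 → (-49/4, 10)
  seg 5: down by d3 = 3 → (-49/4, 7)

d4 = 3/2
d5 = 43/4
d6 = 25/4
d7 = 43/2
d8 = -99/8
endpoint = (-49/4, 7)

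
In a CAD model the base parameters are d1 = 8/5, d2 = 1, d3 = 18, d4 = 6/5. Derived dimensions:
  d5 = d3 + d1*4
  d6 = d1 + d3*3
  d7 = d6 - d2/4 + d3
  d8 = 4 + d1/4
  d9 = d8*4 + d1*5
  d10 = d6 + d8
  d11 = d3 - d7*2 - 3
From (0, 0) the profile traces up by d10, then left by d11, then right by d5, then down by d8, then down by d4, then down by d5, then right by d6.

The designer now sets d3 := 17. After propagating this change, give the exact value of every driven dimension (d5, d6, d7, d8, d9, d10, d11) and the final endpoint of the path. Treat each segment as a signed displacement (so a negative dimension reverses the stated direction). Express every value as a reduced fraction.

Apply edit: d3 := 17
  d5 = d3 + d1*4 = 117/5
  d6 = d1 + d3*3 = 263/5
  d7 = d6 - d2/4 + d3 = 1387/20
  d8 = 4 + d1/4 = 22/5
  d9 = d8*4 + d1*5 = 128/5
  d10 = d6 + d8 = 57
  d11 = d3 - d7*2 - 3 = -1247/10
Walk from origin (0, 0):
  seg 1: up by d10 = 57 → (0, 57)
  seg 2: left by d11 = -1247/10 → (1247/10, 57)
  seg 3: right by d5 = 117/5 → (1481/10, 57)
  seg 4: down by d8 = 22/5 → (1481/10, 263/5)
  seg 5: down by d4 = 6/5 → (1481/10, 257/5)
  seg 6: down by d5 = 117/5 → (1481/10, 28)
  seg 7: right by d6 = 263/5 → (2007/10, 28)

d5 = 117/5
d6 = 263/5
d7 = 1387/20
d8 = 22/5
d9 = 128/5
d10 = 57
d11 = -1247/10
endpoint = (2007/10, 28)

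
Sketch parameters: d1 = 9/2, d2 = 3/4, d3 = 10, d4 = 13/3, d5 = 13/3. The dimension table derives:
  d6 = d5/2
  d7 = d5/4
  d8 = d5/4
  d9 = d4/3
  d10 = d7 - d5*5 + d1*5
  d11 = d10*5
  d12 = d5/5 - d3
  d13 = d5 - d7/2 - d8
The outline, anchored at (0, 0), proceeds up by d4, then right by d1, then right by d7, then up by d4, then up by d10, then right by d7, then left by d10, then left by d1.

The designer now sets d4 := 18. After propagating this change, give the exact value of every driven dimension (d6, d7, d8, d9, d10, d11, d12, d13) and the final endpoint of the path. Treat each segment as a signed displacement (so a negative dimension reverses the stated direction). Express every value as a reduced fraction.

d6 = 13/6
d7 = 13/12
d8 = 13/12
d9 = 6
d10 = 23/12
d11 = 115/12
d12 = -137/15
d13 = 65/24
endpoint = (1/4, 455/12)

Apply edit: d4 := 18
  d6 = d5/2 = 13/6
  d7 = d5/4 = 13/12
  d8 = d5/4 = 13/12
  d9 = d4/3 = 6
  d10 = d7 - d5*5 + d1*5 = 23/12
  d11 = d10*5 = 115/12
  d12 = d5/5 - d3 = -137/15
  d13 = d5 - d7/2 - d8 = 65/24
Walk from origin (0, 0):
  seg 1: up by d4 = 18 → (0, 18)
  seg 2: right by d1 = 9/2 → (9/2, 18)
  seg 3: right by d7 = 13/12 → (67/12, 18)
  seg 4: up by d4 = 18 → (67/12, 36)
  seg 5: up by d10 = 23/12 → (67/12, 455/12)
  seg 6: right by d7 = 13/12 → (20/3, 455/12)
  seg 7: left by d10 = 23/12 → (19/4, 455/12)
  seg 8: left by d1 = 9/2 → (1/4, 455/12)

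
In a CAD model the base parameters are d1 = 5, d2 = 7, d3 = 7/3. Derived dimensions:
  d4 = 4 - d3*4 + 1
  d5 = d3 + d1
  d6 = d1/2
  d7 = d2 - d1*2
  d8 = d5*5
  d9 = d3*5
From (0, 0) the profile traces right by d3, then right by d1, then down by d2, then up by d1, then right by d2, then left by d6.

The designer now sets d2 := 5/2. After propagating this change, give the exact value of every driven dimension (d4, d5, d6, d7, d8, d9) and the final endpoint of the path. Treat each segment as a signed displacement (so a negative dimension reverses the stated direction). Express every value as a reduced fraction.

d4 = -13/3
d5 = 22/3
d6 = 5/2
d7 = -15/2
d8 = 110/3
d9 = 35/3
endpoint = (22/3, 5/2)

Apply edit: d2 := 5/2
  d4 = 4 - d3*4 + 1 = -13/3
  d5 = d3 + d1 = 22/3
  d6 = d1/2 = 5/2
  d7 = d2 - d1*2 = -15/2
  d8 = d5*5 = 110/3
  d9 = d3*5 = 35/3
Walk from origin (0, 0):
  seg 1: right by d3 = 7/3 → (7/3, 0)
  seg 2: right by d1 = 5 → (22/3, 0)
  seg 3: down by d2 = 5/2 → (22/3, -5/2)
  seg 4: up by d1 = 5 → (22/3, 5/2)
  seg 5: right by d2 = 5/2 → (59/6, 5/2)
  seg 6: left by d6 = 5/2 → (22/3, 5/2)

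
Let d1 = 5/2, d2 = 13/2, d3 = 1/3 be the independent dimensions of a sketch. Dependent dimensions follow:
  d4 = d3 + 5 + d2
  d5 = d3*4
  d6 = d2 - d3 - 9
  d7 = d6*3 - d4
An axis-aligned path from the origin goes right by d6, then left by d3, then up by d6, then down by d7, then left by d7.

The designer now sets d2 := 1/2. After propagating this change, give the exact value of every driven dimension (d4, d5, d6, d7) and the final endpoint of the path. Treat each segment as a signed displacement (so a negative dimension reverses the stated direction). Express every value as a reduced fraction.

d4 = 35/6
d5 = 4/3
d6 = -53/6
d7 = -97/3
endpoint = (139/6, 47/2)

Apply edit: d2 := 1/2
  d4 = d3 + 5 + d2 = 35/6
  d5 = d3*4 = 4/3
  d6 = d2 - d3 - 9 = -53/6
  d7 = d6*3 - d4 = -97/3
Walk from origin (0, 0):
  seg 1: right by d6 = -53/6 → (-53/6, 0)
  seg 2: left by d3 = 1/3 → (-55/6, 0)
  seg 3: up by d6 = -53/6 → (-55/6, -53/6)
  seg 4: down by d7 = -97/3 → (-55/6, 47/2)
  seg 5: left by d7 = -97/3 → (139/6, 47/2)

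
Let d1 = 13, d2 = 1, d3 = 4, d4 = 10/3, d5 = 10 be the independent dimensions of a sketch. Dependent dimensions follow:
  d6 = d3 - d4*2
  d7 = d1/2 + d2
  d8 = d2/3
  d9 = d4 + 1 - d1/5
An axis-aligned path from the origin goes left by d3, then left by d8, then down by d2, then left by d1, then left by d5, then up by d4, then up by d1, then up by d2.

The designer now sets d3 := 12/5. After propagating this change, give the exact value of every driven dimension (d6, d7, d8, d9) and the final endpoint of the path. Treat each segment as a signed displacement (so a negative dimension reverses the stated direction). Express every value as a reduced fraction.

Apply edit: d3 := 12/5
  d6 = d3 - d4*2 = -64/15
  d7 = d1/2 + d2 = 15/2
  d8 = d2/3 = 1/3
  d9 = d4 + 1 - d1/5 = 26/15
Walk from origin (0, 0):
  seg 1: left by d3 = 12/5 → (-12/5, 0)
  seg 2: left by d8 = 1/3 → (-41/15, 0)
  seg 3: down by d2 = 1 → (-41/15, -1)
  seg 4: left by d1 = 13 → (-236/15, -1)
  seg 5: left by d5 = 10 → (-386/15, -1)
  seg 6: up by d4 = 10/3 → (-386/15, 7/3)
  seg 7: up by d1 = 13 → (-386/15, 46/3)
  seg 8: up by d2 = 1 → (-386/15, 49/3)

d6 = -64/15
d7 = 15/2
d8 = 1/3
d9 = 26/15
endpoint = (-386/15, 49/3)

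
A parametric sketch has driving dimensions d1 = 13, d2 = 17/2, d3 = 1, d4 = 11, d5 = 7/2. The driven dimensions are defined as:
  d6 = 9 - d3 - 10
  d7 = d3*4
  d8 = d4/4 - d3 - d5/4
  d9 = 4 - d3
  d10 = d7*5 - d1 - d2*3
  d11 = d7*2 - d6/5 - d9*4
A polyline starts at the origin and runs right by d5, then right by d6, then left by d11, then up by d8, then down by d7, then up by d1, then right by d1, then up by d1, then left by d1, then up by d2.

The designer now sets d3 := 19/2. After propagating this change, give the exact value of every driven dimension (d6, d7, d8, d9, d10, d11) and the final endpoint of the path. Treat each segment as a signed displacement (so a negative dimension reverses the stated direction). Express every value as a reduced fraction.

Apply edit: d3 := 19/2
  d6 = 9 - d3 - 10 = -21/2
  d7 = d3*4 = 38
  d8 = d4/4 - d3 - d5/4 = -61/8
  d9 = 4 - d3 = -11/2
  d10 = d7*5 - d1 - d2*3 = 303/2
  d11 = d7*2 - d6/5 - d9*4 = 1001/10
Walk from origin (0, 0):
  seg 1: right by d5 = 7/2 → (7/2, 0)
  seg 2: right by d6 = -21/2 → (-7, 0)
  seg 3: left by d11 = 1001/10 → (-1071/10, 0)
  seg 4: up by d8 = -61/8 → (-1071/10, -61/8)
  seg 5: down by d7 = 38 → (-1071/10, -365/8)
  seg 6: up by d1 = 13 → (-1071/10, -261/8)
  seg 7: right by d1 = 13 → (-941/10, -261/8)
  seg 8: up by d1 = 13 → (-941/10, -157/8)
  seg 9: left by d1 = 13 → (-1071/10, -157/8)
  seg 10: up by d2 = 17/2 → (-1071/10, -89/8)

d6 = -21/2
d7 = 38
d8 = -61/8
d9 = -11/2
d10 = 303/2
d11 = 1001/10
endpoint = (-1071/10, -89/8)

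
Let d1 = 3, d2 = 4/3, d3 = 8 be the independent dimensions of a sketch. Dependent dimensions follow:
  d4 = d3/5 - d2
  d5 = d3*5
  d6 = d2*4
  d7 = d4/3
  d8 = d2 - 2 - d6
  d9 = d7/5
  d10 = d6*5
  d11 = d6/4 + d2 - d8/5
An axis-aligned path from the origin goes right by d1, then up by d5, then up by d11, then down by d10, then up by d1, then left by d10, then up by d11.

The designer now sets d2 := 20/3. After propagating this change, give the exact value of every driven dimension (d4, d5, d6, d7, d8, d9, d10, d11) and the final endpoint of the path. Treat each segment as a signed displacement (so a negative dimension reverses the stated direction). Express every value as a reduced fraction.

Apply edit: d2 := 20/3
  d4 = d3/5 - d2 = -76/15
  d5 = d3*5 = 40
  d6 = d2*4 = 80/3
  d7 = d4/3 = -76/45
  d8 = d2 - 2 - d6 = -22
  d9 = d7/5 = -76/225
  d10 = d6*5 = 400/3
  d11 = d6/4 + d2 - d8/5 = 266/15
Walk from origin (0, 0):
  seg 1: right by d1 = 3 → (3, 0)
  seg 2: up by d5 = 40 → (3, 40)
  seg 3: up by d11 = 266/15 → (3, 866/15)
  seg 4: down by d10 = 400/3 → (3, -378/5)
  seg 5: up by d1 = 3 → (3, -363/5)
  seg 6: left by d10 = 400/3 → (-391/3, -363/5)
  seg 7: up by d11 = 266/15 → (-391/3, -823/15)

d4 = -76/15
d5 = 40
d6 = 80/3
d7 = -76/45
d8 = -22
d9 = -76/225
d10 = 400/3
d11 = 266/15
endpoint = (-391/3, -823/15)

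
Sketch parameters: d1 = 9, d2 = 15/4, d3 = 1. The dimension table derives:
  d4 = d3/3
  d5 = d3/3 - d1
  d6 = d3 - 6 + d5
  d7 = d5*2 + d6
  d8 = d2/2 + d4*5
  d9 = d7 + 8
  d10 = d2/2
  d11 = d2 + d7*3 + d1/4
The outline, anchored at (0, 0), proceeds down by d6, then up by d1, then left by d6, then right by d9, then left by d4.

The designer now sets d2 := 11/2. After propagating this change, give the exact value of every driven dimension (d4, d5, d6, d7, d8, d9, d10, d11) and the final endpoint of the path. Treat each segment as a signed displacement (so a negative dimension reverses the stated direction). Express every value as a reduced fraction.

d4 = 1/3
d5 = -26/3
d6 = -41/3
d7 = -31
d8 = 53/12
d9 = -23
d10 = 11/4
d11 = -341/4
endpoint = (-29/3, 68/3)

Apply edit: d2 := 11/2
  d4 = d3/3 = 1/3
  d5 = d3/3 - d1 = -26/3
  d6 = d3 - 6 + d5 = -41/3
  d7 = d5*2 + d6 = -31
  d8 = d2/2 + d4*5 = 53/12
  d9 = d7 + 8 = -23
  d10 = d2/2 = 11/4
  d11 = d2 + d7*3 + d1/4 = -341/4
Walk from origin (0, 0):
  seg 1: down by d6 = -41/3 → (0, 41/3)
  seg 2: up by d1 = 9 → (0, 68/3)
  seg 3: left by d6 = -41/3 → (41/3, 68/3)
  seg 4: right by d9 = -23 → (-28/3, 68/3)
  seg 5: left by d4 = 1/3 → (-29/3, 68/3)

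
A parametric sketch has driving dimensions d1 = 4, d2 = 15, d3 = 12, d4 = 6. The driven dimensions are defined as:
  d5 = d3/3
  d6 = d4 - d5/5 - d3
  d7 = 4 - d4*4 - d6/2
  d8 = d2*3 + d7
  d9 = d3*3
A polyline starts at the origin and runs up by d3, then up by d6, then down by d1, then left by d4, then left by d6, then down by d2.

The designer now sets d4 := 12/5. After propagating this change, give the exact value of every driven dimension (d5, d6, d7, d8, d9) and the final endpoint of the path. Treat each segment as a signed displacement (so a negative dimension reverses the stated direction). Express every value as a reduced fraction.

d5 = 4
d6 = -52/5
d7 = -2/5
d8 = 223/5
d9 = 36
endpoint = (8, -87/5)

Apply edit: d4 := 12/5
  d5 = d3/3 = 4
  d6 = d4 - d5/5 - d3 = -52/5
  d7 = 4 - d4*4 - d6/2 = -2/5
  d8 = d2*3 + d7 = 223/5
  d9 = d3*3 = 36
Walk from origin (0, 0):
  seg 1: up by d3 = 12 → (0, 12)
  seg 2: up by d6 = -52/5 → (0, 8/5)
  seg 3: down by d1 = 4 → (0, -12/5)
  seg 4: left by d4 = 12/5 → (-12/5, -12/5)
  seg 5: left by d6 = -52/5 → (8, -12/5)
  seg 6: down by d2 = 15 → (8, -87/5)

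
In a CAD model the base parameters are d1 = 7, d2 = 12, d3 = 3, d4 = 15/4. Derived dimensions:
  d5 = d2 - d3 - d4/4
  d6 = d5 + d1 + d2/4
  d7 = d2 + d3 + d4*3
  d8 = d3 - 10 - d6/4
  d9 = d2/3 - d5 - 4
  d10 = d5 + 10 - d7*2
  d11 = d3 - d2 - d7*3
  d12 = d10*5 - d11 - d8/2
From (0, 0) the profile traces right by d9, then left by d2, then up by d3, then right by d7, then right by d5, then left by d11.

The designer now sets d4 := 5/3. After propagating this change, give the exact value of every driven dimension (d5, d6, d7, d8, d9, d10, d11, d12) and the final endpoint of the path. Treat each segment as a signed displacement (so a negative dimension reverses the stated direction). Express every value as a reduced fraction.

Apply edit: d4 := 5/3
  d5 = d2 - d3 - d4/4 = 103/12
  d6 = d5 + d1 + d2/4 = 223/12
  d7 = d2 + d3 + d4*3 = 20
  d8 = d3 - 10 - d6/4 = -559/48
  d9 = d2/3 - d5 - 4 = -103/12
  d10 = d5 + 10 - d7*2 = -257/12
  d11 = d3 - d2 - d7*3 = -69
  d12 = d10*5 - d11 - d8/2 = -3097/96
Walk from origin (0, 0):
  seg 1: right by d9 = -103/12 → (-103/12, 0)
  seg 2: left by d2 = 12 → (-247/12, 0)
  seg 3: up by d3 = 3 → (-247/12, 3)
  seg 4: right by d7 = 20 → (-7/12, 3)
  seg 5: right by d5 = 103/12 → (8, 3)
  seg 6: left by d11 = -69 → (77, 3)

d5 = 103/12
d6 = 223/12
d7 = 20
d8 = -559/48
d9 = -103/12
d10 = -257/12
d11 = -69
d12 = -3097/96
endpoint = (77, 3)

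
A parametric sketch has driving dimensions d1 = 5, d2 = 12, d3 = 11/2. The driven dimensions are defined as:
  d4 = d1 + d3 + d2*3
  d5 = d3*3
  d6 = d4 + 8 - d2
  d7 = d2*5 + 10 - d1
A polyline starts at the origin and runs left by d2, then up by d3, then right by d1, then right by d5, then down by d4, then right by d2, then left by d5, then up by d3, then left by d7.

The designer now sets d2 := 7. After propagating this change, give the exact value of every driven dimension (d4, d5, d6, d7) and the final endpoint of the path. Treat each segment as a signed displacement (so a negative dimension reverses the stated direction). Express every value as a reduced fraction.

Apply edit: d2 := 7
  d4 = d1 + d3 + d2*3 = 63/2
  d5 = d3*3 = 33/2
  d6 = d4 + 8 - d2 = 65/2
  d7 = d2*5 + 10 - d1 = 40
Walk from origin (0, 0):
  seg 1: left by d2 = 7 → (-7, 0)
  seg 2: up by d3 = 11/2 → (-7, 11/2)
  seg 3: right by d1 = 5 → (-2, 11/2)
  seg 4: right by d5 = 33/2 → (29/2, 11/2)
  seg 5: down by d4 = 63/2 → (29/2, -26)
  seg 6: right by d2 = 7 → (43/2, -26)
  seg 7: left by d5 = 33/2 → (5, -26)
  seg 8: up by d3 = 11/2 → (5, -41/2)
  seg 9: left by d7 = 40 → (-35, -41/2)

d4 = 63/2
d5 = 33/2
d6 = 65/2
d7 = 40
endpoint = (-35, -41/2)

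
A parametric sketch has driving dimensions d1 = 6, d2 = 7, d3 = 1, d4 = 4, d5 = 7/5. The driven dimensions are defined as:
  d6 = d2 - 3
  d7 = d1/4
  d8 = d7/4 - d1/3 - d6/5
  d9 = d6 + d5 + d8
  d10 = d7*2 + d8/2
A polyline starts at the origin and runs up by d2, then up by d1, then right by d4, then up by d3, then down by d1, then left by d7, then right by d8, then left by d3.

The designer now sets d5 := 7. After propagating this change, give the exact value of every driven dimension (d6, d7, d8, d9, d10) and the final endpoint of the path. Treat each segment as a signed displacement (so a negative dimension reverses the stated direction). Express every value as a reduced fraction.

Apply edit: d5 := 7
  d6 = d2 - 3 = 4
  d7 = d1/4 = 3/2
  d8 = d7/4 - d1/3 - d6/5 = -97/40
  d9 = d6 + d5 + d8 = 343/40
  d10 = d7*2 + d8/2 = 143/80
Walk from origin (0, 0):
  seg 1: up by d2 = 7 → (0, 7)
  seg 2: up by d1 = 6 → (0, 13)
  seg 3: right by d4 = 4 → (4, 13)
  seg 4: up by d3 = 1 → (4, 14)
  seg 5: down by d1 = 6 → (4, 8)
  seg 6: left by d7 = 3/2 → (5/2, 8)
  seg 7: right by d8 = -97/40 → (3/40, 8)
  seg 8: left by d3 = 1 → (-37/40, 8)

d6 = 4
d7 = 3/2
d8 = -97/40
d9 = 343/40
d10 = 143/80
endpoint = (-37/40, 8)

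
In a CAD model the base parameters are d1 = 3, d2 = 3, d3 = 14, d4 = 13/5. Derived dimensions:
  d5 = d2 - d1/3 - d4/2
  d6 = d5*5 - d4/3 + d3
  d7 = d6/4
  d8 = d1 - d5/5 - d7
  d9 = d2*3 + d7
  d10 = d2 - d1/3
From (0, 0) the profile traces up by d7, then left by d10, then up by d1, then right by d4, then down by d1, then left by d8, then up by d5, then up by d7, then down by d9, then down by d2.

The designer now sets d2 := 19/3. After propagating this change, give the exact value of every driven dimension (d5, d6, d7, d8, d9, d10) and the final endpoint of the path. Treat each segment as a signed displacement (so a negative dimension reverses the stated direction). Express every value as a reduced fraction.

Apply edit: d2 := 19/3
  d5 = d2 - d1/3 - d4/2 = 121/30
  d6 = d5*5 - d4/3 + d3 = 333/10
  d7 = d6/4 = 333/40
  d8 = d1 - d5/5 - d7 = -3679/600
  d9 = d2*3 + d7 = 1093/40
  d10 = d2 - d1/3 = 16/3
Walk from origin (0, 0):
  seg 1: up by d7 = 333/40 → (0, 333/40)
  seg 2: left by d10 = 16/3 → (-16/3, 333/40)
  seg 3: up by d1 = 3 → (-16/3, 453/40)
  seg 4: right by d4 = 13/5 → (-41/15, 453/40)
  seg 5: down by d1 = 3 → (-41/15, 333/40)
  seg 6: left by d8 = -3679/600 → (2039/600, 333/40)
  seg 7: up by d5 = 121/30 → (2039/600, 1483/120)
  seg 8: up by d7 = 333/40 → (2039/600, 1241/60)
  seg 9: down by d9 = 1093/40 → (2039/600, -797/120)
  seg 10: down by d2 = 19/3 → (2039/600, -519/40)

d5 = 121/30
d6 = 333/10
d7 = 333/40
d8 = -3679/600
d9 = 1093/40
d10 = 16/3
endpoint = (2039/600, -519/40)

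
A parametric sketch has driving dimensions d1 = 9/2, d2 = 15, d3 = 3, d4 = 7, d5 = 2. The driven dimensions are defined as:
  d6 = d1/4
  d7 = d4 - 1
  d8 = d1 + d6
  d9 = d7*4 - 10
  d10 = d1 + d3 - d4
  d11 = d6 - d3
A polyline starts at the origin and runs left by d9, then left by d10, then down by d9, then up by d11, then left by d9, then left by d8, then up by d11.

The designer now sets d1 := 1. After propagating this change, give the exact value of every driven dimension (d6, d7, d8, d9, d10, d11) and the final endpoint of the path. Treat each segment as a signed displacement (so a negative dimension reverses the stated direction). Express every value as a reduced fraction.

d6 = 1/4
d7 = 6
d8 = 5/4
d9 = 14
d10 = -3
d11 = -11/4
endpoint = (-105/4, -39/2)

Apply edit: d1 := 1
  d6 = d1/4 = 1/4
  d7 = d4 - 1 = 6
  d8 = d1 + d6 = 5/4
  d9 = d7*4 - 10 = 14
  d10 = d1 + d3 - d4 = -3
  d11 = d6 - d3 = -11/4
Walk from origin (0, 0):
  seg 1: left by d9 = 14 → (-14, 0)
  seg 2: left by d10 = -3 → (-11, 0)
  seg 3: down by d9 = 14 → (-11, -14)
  seg 4: up by d11 = -11/4 → (-11, -67/4)
  seg 5: left by d9 = 14 → (-25, -67/4)
  seg 6: left by d8 = 5/4 → (-105/4, -67/4)
  seg 7: up by d11 = -11/4 → (-105/4, -39/2)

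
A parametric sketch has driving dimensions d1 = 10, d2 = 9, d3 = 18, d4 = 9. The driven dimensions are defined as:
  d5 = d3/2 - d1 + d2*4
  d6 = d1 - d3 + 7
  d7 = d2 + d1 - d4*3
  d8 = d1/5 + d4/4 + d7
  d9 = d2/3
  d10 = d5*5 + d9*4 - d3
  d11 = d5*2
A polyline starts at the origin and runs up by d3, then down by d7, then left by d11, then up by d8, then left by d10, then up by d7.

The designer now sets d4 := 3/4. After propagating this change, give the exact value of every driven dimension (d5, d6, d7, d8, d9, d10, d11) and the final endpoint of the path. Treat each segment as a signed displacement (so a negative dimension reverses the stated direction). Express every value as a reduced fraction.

Apply edit: d4 := 3/4
  d5 = d3/2 - d1 + d2*4 = 35
  d6 = d1 - d3 + 7 = -1
  d7 = d2 + d1 - d4*3 = 67/4
  d8 = d1/5 + d4/4 + d7 = 303/16
  d9 = d2/3 = 3
  d10 = d5*5 + d9*4 - d3 = 169
  d11 = d5*2 = 70
Walk from origin (0, 0):
  seg 1: up by d3 = 18 → (0, 18)
  seg 2: down by d7 = 67/4 → (0, 5/4)
  seg 3: left by d11 = 70 → (-70, 5/4)
  seg 4: up by d8 = 303/16 → (-70, 323/16)
  seg 5: left by d10 = 169 → (-239, 323/16)
  seg 6: up by d7 = 67/4 → (-239, 591/16)

d5 = 35
d6 = -1
d7 = 67/4
d8 = 303/16
d9 = 3
d10 = 169
d11 = 70
endpoint = (-239, 591/16)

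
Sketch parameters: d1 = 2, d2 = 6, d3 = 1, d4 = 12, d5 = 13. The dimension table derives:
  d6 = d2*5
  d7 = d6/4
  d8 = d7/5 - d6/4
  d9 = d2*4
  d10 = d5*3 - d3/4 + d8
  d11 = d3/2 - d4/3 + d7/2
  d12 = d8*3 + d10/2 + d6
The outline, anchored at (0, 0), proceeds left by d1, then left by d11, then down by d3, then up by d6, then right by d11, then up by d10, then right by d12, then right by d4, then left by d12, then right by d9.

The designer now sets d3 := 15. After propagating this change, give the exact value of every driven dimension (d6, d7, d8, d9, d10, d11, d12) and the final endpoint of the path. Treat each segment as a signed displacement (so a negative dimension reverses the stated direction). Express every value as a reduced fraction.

d6 = 30
d7 = 15/2
d8 = -6
d9 = 24
d10 = 117/4
d11 = 29/4
d12 = 213/8
endpoint = (34, 177/4)

Apply edit: d3 := 15
  d6 = d2*5 = 30
  d7 = d6/4 = 15/2
  d8 = d7/5 - d6/4 = -6
  d9 = d2*4 = 24
  d10 = d5*3 - d3/4 + d8 = 117/4
  d11 = d3/2 - d4/3 + d7/2 = 29/4
  d12 = d8*3 + d10/2 + d6 = 213/8
Walk from origin (0, 0):
  seg 1: left by d1 = 2 → (-2, 0)
  seg 2: left by d11 = 29/4 → (-37/4, 0)
  seg 3: down by d3 = 15 → (-37/4, -15)
  seg 4: up by d6 = 30 → (-37/4, 15)
  seg 5: right by d11 = 29/4 → (-2, 15)
  seg 6: up by d10 = 117/4 → (-2, 177/4)
  seg 7: right by d12 = 213/8 → (197/8, 177/4)
  seg 8: right by d4 = 12 → (293/8, 177/4)
  seg 9: left by d12 = 213/8 → (10, 177/4)
  seg 10: right by d9 = 24 → (34, 177/4)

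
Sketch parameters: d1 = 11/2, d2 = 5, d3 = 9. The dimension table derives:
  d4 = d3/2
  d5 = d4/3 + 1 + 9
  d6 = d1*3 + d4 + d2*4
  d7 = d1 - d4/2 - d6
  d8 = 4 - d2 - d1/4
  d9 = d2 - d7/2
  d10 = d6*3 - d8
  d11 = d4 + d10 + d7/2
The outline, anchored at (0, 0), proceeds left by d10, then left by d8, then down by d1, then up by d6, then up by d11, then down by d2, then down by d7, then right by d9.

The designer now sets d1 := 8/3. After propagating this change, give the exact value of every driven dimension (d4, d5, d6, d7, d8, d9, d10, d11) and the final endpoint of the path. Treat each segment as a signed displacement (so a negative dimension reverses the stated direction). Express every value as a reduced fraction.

Apply edit: d1 := 8/3
  d4 = d3/2 = 9/2
  d5 = d4/3 + 1 + 9 = 23/2
  d6 = d1*3 + d4 + d2*4 = 65/2
  d7 = d1 - d4/2 - d6 = -385/12
  d8 = 4 - d2 - d1/4 = -5/3
  d9 = d2 - d7/2 = 505/24
  d10 = d6*3 - d8 = 595/6
  d11 = d4 + d10 + d7/2 = 701/8
Walk from origin (0, 0):
  seg 1: left by d10 = 595/6 → (-595/6, 0)
  seg 2: left by d8 = -5/3 → (-195/2, 0)
  seg 3: down by d1 = 8/3 → (-195/2, -8/3)
  seg 4: up by d6 = 65/2 → (-195/2, 179/6)
  seg 5: up by d11 = 701/8 → (-195/2, 2819/24)
  seg 6: down by d2 = 5 → (-195/2, 2699/24)
  seg 7: down by d7 = -385/12 → (-195/2, 3469/24)
  seg 8: right by d9 = 505/24 → (-1835/24, 3469/24)

d4 = 9/2
d5 = 23/2
d6 = 65/2
d7 = -385/12
d8 = -5/3
d9 = 505/24
d10 = 595/6
d11 = 701/8
endpoint = (-1835/24, 3469/24)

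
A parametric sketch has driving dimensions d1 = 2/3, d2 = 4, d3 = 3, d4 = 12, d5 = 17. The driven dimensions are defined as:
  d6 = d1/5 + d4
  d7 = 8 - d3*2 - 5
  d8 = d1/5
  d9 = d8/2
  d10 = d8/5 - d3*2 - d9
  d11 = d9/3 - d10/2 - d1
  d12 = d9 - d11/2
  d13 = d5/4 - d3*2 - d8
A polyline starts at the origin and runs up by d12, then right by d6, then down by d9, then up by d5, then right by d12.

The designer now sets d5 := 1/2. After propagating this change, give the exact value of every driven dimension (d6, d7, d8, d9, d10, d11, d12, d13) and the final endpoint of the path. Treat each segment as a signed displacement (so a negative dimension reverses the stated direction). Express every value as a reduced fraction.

d6 = 182/15
d7 = -3
d8 = 2/15
d9 = 1/15
d10 = -151/25
d11 = 1069/450
d12 = -1009/900
d13 = -721/120
endpoint = (9911/900, -619/900)

Apply edit: d5 := 1/2
  d6 = d1/5 + d4 = 182/15
  d7 = 8 - d3*2 - 5 = -3
  d8 = d1/5 = 2/15
  d9 = d8/2 = 1/15
  d10 = d8/5 - d3*2 - d9 = -151/25
  d11 = d9/3 - d10/2 - d1 = 1069/450
  d12 = d9 - d11/2 = -1009/900
  d13 = d5/4 - d3*2 - d8 = -721/120
Walk from origin (0, 0):
  seg 1: up by d12 = -1009/900 → (0, -1009/900)
  seg 2: right by d6 = 182/15 → (182/15, -1009/900)
  seg 3: down by d9 = 1/15 → (182/15, -1069/900)
  seg 4: up by d5 = 1/2 → (182/15, -619/900)
  seg 5: right by d12 = -1009/900 → (9911/900, -619/900)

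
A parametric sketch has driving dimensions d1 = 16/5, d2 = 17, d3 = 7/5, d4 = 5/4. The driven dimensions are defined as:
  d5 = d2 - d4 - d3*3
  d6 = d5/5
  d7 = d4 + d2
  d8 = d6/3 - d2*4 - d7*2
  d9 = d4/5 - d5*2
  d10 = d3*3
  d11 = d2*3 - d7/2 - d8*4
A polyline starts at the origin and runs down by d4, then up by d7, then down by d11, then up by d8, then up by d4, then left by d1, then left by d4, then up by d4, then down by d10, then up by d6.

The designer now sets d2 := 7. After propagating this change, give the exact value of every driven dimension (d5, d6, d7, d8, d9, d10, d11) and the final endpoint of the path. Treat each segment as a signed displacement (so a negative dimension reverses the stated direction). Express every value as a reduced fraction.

d5 = 31/20
d6 = 31/100
d7 = 33/4
d8 = -13319/300
d9 = -57/20
d10 = 21/5
d11 = 116677/600
endpoint = (-89/20, -139949/600)

Apply edit: d2 := 7
  d5 = d2 - d4 - d3*3 = 31/20
  d6 = d5/5 = 31/100
  d7 = d4 + d2 = 33/4
  d8 = d6/3 - d2*4 - d7*2 = -13319/300
  d9 = d4/5 - d5*2 = -57/20
  d10 = d3*3 = 21/5
  d11 = d2*3 - d7/2 - d8*4 = 116677/600
Walk from origin (0, 0):
  seg 1: down by d4 = 5/4 → (0, -5/4)
  seg 2: up by d7 = 33/4 → (0, 7)
  seg 3: down by d11 = 116677/600 → (0, -112477/600)
  seg 4: up by d8 = -13319/300 → (0, -27823/120)
  seg 5: up by d4 = 5/4 → (0, -27673/120)
  seg 6: left by d1 = 16/5 → (-16/5, -27673/120)
  seg 7: left by d4 = 5/4 → (-89/20, -27673/120)
  seg 8: up by d4 = 5/4 → (-89/20, -27523/120)
  seg 9: down by d10 = 21/5 → (-89/20, -28027/120)
  seg 10: up by d6 = 31/100 → (-89/20, -139949/600)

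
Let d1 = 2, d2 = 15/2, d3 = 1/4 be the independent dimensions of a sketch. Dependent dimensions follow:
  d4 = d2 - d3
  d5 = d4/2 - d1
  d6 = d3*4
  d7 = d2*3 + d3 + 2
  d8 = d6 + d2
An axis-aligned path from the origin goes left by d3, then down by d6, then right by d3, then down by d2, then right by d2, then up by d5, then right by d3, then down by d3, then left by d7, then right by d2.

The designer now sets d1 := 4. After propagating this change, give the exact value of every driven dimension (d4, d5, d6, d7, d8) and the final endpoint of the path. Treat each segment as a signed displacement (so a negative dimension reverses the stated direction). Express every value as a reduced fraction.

Apply edit: d1 := 4
  d4 = d2 - d3 = 29/4
  d5 = d4/2 - d1 = -3/8
  d6 = d3*4 = 1
  d7 = d2*3 + d3 + 2 = 99/4
  d8 = d6 + d2 = 17/2
Walk from origin (0, 0):
  seg 1: left by d3 = 1/4 → (-1/4, 0)
  seg 2: down by d6 = 1 → (-1/4, -1)
  seg 3: right by d3 = 1/4 → (0, -1)
  seg 4: down by d2 = 15/2 → (0, -17/2)
  seg 5: right by d2 = 15/2 → (15/2, -17/2)
  seg 6: up by d5 = -3/8 → (15/2, -71/8)
  seg 7: right by d3 = 1/4 → (31/4, -71/8)
  seg 8: down by d3 = 1/4 → (31/4, -73/8)
  seg 9: left by d7 = 99/4 → (-17, -73/8)
  seg 10: right by d2 = 15/2 → (-19/2, -73/8)

d4 = 29/4
d5 = -3/8
d6 = 1
d7 = 99/4
d8 = 17/2
endpoint = (-19/2, -73/8)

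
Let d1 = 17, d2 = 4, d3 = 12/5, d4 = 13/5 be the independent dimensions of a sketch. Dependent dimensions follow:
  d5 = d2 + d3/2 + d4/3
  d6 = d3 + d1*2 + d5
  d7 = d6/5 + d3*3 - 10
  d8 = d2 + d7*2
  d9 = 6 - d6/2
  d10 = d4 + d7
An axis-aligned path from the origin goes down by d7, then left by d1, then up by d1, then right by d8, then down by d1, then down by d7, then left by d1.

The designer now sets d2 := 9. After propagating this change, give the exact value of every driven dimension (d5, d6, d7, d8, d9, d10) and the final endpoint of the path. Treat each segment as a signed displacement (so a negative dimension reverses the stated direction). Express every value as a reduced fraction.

d5 = 166/15
d6 = 712/15
d7 = 502/75
d8 = 1679/75
d9 = -266/15
d10 = 697/75
endpoint = (-871/75, -1004/75)

Apply edit: d2 := 9
  d5 = d2 + d3/2 + d4/3 = 166/15
  d6 = d3 + d1*2 + d5 = 712/15
  d7 = d6/5 + d3*3 - 10 = 502/75
  d8 = d2 + d7*2 = 1679/75
  d9 = 6 - d6/2 = -266/15
  d10 = d4 + d7 = 697/75
Walk from origin (0, 0):
  seg 1: down by d7 = 502/75 → (0, -502/75)
  seg 2: left by d1 = 17 → (-17, -502/75)
  seg 3: up by d1 = 17 → (-17, 773/75)
  seg 4: right by d8 = 1679/75 → (404/75, 773/75)
  seg 5: down by d1 = 17 → (404/75, -502/75)
  seg 6: down by d7 = 502/75 → (404/75, -1004/75)
  seg 7: left by d1 = 17 → (-871/75, -1004/75)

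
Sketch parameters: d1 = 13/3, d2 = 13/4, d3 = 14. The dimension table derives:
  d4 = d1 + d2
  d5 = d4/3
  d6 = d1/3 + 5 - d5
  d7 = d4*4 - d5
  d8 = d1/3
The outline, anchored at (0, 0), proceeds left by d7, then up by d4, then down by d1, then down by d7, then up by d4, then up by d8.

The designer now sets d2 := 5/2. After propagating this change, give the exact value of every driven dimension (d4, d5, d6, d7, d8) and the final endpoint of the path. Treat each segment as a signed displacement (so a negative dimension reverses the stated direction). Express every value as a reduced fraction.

Apply edit: d2 := 5/2
  d4 = d1 + d2 = 41/6
  d5 = d4/3 = 41/18
  d6 = d1/3 + 5 - d5 = 25/6
  d7 = d4*4 - d5 = 451/18
  d8 = d1/3 = 13/9
Walk from origin (0, 0):
  seg 1: left by d7 = 451/18 → (-451/18, 0)
  seg 2: up by d4 = 41/6 → (-451/18, 41/6)
  seg 3: down by d1 = 13/3 → (-451/18, 5/2)
  seg 4: down by d7 = 451/18 → (-451/18, -203/9)
  seg 5: up by d4 = 41/6 → (-451/18, -283/18)
  seg 6: up by d8 = 13/9 → (-451/18, -257/18)

d4 = 41/6
d5 = 41/18
d6 = 25/6
d7 = 451/18
d8 = 13/9
endpoint = (-451/18, -257/18)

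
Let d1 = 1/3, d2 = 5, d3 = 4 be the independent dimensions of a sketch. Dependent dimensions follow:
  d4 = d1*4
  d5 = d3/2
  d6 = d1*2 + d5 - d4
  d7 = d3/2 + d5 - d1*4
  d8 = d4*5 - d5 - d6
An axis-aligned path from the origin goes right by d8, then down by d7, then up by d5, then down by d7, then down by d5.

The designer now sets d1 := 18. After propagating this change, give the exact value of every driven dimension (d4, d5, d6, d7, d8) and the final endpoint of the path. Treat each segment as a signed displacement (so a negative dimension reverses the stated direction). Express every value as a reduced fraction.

Apply edit: d1 := 18
  d4 = d1*4 = 72
  d5 = d3/2 = 2
  d6 = d1*2 + d5 - d4 = -34
  d7 = d3/2 + d5 - d1*4 = -68
  d8 = d4*5 - d5 - d6 = 392
Walk from origin (0, 0):
  seg 1: right by d8 = 392 → (392, 0)
  seg 2: down by d7 = -68 → (392, 68)
  seg 3: up by d5 = 2 → (392, 70)
  seg 4: down by d7 = -68 → (392, 138)
  seg 5: down by d5 = 2 → (392, 136)

d4 = 72
d5 = 2
d6 = -34
d7 = -68
d8 = 392
endpoint = (392, 136)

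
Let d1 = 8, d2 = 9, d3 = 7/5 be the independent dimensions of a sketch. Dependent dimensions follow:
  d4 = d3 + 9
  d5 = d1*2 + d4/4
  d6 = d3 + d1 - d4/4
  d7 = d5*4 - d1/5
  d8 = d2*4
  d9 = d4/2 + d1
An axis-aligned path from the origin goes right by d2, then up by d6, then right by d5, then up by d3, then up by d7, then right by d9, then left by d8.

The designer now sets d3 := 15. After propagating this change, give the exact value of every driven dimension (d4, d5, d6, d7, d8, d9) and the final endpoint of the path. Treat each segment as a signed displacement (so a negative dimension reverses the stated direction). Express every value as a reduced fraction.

d4 = 24
d5 = 22
d6 = 17
d7 = 432/5
d8 = 36
d9 = 20
endpoint = (15, 592/5)

Apply edit: d3 := 15
  d4 = d3 + 9 = 24
  d5 = d1*2 + d4/4 = 22
  d6 = d3 + d1 - d4/4 = 17
  d7 = d5*4 - d1/5 = 432/5
  d8 = d2*4 = 36
  d9 = d4/2 + d1 = 20
Walk from origin (0, 0):
  seg 1: right by d2 = 9 → (9, 0)
  seg 2: up by d6 = 17 → (9, 17)
  seg 3: right by d5 = 22 → (31, 17)
  seg 4: up by d3 = 15 → (31, 32)
  seg 5: up by d7 = 432/5 → (31, 592/5)
  seg 6: right by d9 = 20 → (51, 592/5)
  seg 7: left by d8 = 36 → (15, 592/5)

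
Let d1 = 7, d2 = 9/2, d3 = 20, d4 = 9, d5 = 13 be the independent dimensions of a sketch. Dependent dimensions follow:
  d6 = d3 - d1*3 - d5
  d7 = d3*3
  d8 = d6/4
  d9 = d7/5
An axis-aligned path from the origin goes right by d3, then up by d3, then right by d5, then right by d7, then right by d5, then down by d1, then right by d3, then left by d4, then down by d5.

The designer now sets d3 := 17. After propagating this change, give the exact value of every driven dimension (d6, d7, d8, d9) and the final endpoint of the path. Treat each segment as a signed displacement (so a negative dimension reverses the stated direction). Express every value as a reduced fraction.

d6 = -17
d7 = 51
d8 = -17/4
d9 = 51/5
endpoint = (102, -3)

Apply edit: d3 := 17
  d6 = d3 - d1*3 - d5 = -17
  d7 = d3*3 = 51
  d8 = d6/4 = -17/4
  d9 = d7/5 = 51/5
Walk from origin (0, 0):
  seg 1: right by d3 = 17 → (17, 0)
  seg 2: up by d3 = 17 → (17, 17)
  seg 3: right by d5 = 13 → (30, 17)
  seg 4: right by d7 = 51 → (81, 17)
  seg 5: right by d5 = 13 → (94, 17)
  seg 6: down by d1 = 7 → (94, 10)
  seg 7: right by d3 = 17 → (111, 10)
  seg 8: left by d4 = 9 → (102, 10)
  seg 9: down by d5 = 13 → (102, -3)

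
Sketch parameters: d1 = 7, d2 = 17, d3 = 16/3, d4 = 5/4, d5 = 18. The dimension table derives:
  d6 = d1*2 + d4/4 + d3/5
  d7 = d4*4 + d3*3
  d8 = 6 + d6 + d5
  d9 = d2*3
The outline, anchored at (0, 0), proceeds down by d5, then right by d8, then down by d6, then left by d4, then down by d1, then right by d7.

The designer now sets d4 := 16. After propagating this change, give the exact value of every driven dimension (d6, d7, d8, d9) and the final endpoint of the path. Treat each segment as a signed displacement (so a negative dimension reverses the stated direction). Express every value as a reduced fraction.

d6 = 286/15
d7 = 80
d8 = 646/15
d9 = 51
endpoint = (1606/15, -661/15)

Apply edit: d4 := 16
  d6 = d1*2 + d4/4 + d3/5 = 286/15
  d7 = d4*4 + d3*3 = 80
  d8 = 6 + d6 + d5 = 646/15
  d9 = d2*3 = 51
Walk from origin (0, 0):
  seg 1: down by d5 = 18 → (0, -18)
  seg 2: right by d8 = 646/15 → (646/15, -18)
  seg 3: down by d6 = 286/15 → (646/15, -556/15)
  seg 4: left by d4 = 16 → (406/15, -556/15)
  seg 5: down by d1 = 7 → (406/15, -661/15)
  seg 6: right by d7 = 80 → (1606/15, -661/15)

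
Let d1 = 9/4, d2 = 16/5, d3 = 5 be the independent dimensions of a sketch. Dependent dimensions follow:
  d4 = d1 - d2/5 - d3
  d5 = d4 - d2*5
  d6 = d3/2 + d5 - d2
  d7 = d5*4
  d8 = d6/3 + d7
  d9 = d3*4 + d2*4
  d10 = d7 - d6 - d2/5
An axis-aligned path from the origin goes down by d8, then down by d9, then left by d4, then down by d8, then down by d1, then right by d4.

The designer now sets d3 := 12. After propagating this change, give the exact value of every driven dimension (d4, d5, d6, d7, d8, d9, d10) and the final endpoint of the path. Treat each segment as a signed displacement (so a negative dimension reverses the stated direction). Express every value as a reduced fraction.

Apply edit: d3 := 12
  d4 = d1 - d2/5 - d3 = -1039/100
  d5 = d4 - d2*5 = -2639/100
  d6 = d3/2 + d5 - d2 = -2359/100
  d7 = d5*4 = -2639/25
  d8 = d6/3 + d7 = -34027/300
  d9 = d3*4 + d2*4 = 304/5
  d10 = d7 - d6 - d2/5 = -8261/100
Walk from origin (0, 0):
  seg 1: down by d8 = -34027/300 → (0, 34027/300)
  seg 2: down by d9 = 304/5 → (0, 15787/300)
  seg 3: left by d4 = -1039/100 → (1039/100, 15787/300)
  seg 4: down by d8 = -34027/300 → (1039/100, 24907/150)
  seg 5: down by d1 = 9/4 → (1039/100, 49139/300)
  seg 6: right by d4 = -1039/100 → (0, 49139/300)

d4 = -1039/100
d5 = -2639/100
d6 = -2359/100
d7 = -2639/25
d8 = -34027/300
d9 = 304/5
d10 = -8261/100
endpoint = (0, 49139/300)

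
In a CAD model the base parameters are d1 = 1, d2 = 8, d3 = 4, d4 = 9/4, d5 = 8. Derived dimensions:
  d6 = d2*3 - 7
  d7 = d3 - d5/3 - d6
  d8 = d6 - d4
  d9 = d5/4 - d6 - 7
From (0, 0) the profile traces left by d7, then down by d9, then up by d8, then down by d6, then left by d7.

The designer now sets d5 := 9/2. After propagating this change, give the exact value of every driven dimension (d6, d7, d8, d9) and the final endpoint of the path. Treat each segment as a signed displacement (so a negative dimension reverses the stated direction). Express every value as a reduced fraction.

Apply edit: d5 := 9/2
  d6 = d2*3 - 7 = 17
  d7 = d3 - d5/3 - d6 = -29/2
  d8 = d6 - d4 = 59/4
  d9 = d5/4 - d6 - 7 = -183/8
Walk from origin (0, 0):
  seg 1: left by d7 = -29/2 → (29/2, 0)
  seg 2: down by d9 = -183/8 → (29/2, 183/8)
  seg 3: up by d8 = 59/4 → (29/2, 301/8)
  seg 4: down by d6 = 17 → (29/2, 165/8)
  seg 5: left by d7 = -29/2 → (29, 165/8)

d6 = 17
d7 = -29/2
d8 = 59/4
d9 = -183/8
endpoint = (29, 165/8)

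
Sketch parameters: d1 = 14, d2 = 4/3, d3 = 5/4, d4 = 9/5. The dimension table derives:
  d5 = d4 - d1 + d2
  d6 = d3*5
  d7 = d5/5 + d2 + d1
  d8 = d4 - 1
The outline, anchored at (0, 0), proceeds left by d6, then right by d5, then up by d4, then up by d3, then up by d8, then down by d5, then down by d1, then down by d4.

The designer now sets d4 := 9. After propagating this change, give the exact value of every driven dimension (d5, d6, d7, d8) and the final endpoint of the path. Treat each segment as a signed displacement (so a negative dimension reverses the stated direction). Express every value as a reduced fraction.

d5 = -11/3
d6 = 25/4
d7 = 73/5
d8 = 8
endpoint = (-119/12, -13/12)

Apply edit: d4 := 9
  d5 = d4 - d1 + d2 = -11/3
  d6 = d3*5 = 25/4
  d7 = d5/5 + d2 + d1 = 73/5
  d8 = d4 - 1 = 8
Walk from origin (0, 0):
  seg 1: left by d6 = 25/4 → (-25/4, 0)
  seg 2: right by d5 = -11/3 → (-119/12, 0)
  seg 3: up by d4 = 9 → (-119/12, 9)
  seg 4: up by d3 = 5/4 → (-119/12, 41/4)
  seg 5: up by d8 = 8 → (-119/12, 73/4)
  seg 6: down by d5 = -11/3 → (-119/12, 263/12)
  seg 7: down by d1 = 14 → (-119/12, 95/12)
  seg 8: down by d4 = 9 → (-119/12, -13/12)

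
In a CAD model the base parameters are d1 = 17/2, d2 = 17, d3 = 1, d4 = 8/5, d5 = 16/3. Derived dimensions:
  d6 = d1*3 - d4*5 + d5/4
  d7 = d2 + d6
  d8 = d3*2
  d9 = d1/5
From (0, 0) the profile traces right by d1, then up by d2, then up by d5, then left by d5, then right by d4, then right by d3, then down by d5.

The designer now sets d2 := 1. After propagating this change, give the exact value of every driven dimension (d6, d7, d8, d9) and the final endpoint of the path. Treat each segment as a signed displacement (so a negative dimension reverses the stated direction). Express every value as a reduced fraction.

Apply edit: d2 := 1
  d6 = d1*3 - d4*5 + d5/4 = 113/6
  d7 = d2 + d6 = 119/6
  d8 = d3*2 = 2
  d9 = d1/5 = 17/10
Walk from origin (0, 0):
  seg 1: right by d1 = 17/2 → (17/2, 0)
  seg 2: up by d2 = 1 → (17/2, 1)
  seg 3: up by d5 = 16/3 → (17/2, 19/3)
  seg 4: left by d5 = 16/3 → (19/6, 19/3)
  seg 5: right by d4 = 8/5 → (143/30, 19/3)
  seg 6: right by d3 = 1 → (173/30, 19/3)
  seg 7: down by d5 = 16/3 → (173/30, 1)

d6 = 113/6
d7 = 119/6
d8 = 2
d9 = 17/10
endpoint = (173/30, 1)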